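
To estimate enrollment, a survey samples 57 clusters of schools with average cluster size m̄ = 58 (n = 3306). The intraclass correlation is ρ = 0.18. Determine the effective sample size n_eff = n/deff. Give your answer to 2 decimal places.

deff = 1 + (58 − 1)·0.18 = 1 + 10.26 = 11.26.
n_eff = 3306 / 11.26 = 293.61.

293.61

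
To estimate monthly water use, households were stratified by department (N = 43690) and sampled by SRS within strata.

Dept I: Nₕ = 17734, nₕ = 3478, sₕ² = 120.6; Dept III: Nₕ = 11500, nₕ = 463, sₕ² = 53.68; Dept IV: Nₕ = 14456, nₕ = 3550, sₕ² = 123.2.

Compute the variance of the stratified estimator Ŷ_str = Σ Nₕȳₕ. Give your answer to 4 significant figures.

2.895 × 10^7

Var(Ŷ_str) = Σₕ Nₕ²(1 − fₕ)sₕ²/nₕ.
Dept I: 17734²·(1 − 3478/17734)·120.6/3478 = 8.7664169 × 10^6.
Dept III: 11500²·(1 − 463/11500)·53.68/463 = 1.4715682 × 10^7.
Dept IV: 14456²·(1 − 3550/14456)·123.2/3550 = 5.4713688 × 10^6.
Sum = 2.8953468 × 10^7.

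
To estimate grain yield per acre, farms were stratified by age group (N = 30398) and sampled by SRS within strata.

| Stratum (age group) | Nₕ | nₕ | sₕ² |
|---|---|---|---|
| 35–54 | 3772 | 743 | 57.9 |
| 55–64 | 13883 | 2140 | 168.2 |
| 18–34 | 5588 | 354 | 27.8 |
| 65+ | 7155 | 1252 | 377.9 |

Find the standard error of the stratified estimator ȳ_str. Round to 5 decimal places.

Var(ȳ_str) = Σₕ Wₕ²(1 − fₕ)sₕ²/nₕ with Wₕ = Nₕ/N, N = 30398.
35–54: Wₕ = 0.12408711; term = 0.12408711²·(1 − 0.19697773)·57.9/743 = 9.6354208 × 10^-4.
55–64: Wₕ = 0.45670768; term = 0.45670768²·(1 − 0.15414536)·168.2/2140 = 0.013867066.
18–34: Wₕ = 0.18382788; term = 0.18382788²·(1 − 0.06335004)·27.8/354 = 0.0024856595.
65+: Wₕ = 0.23537733; term = 0.23537733²·(1 − 0.17498253)·377.9/1252 = 0.013796374.
Sum = 0.031112642.
SE = √(0.031112642) = 0.17639.

0.17639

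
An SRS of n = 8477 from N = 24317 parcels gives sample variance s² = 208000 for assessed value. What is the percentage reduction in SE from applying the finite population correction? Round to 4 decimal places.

f = n/N = 8477/24317 = 0.34860386.
SE_no-fpc = √(s²/n) = 4.9534818; SE_fpc = √((1−f)s²/n) = 3.9979114.
Ratio = √(1−f) = 0.80709116. Reduction = 100·(1 − 0.80709116) = 19.2909%.

19.2909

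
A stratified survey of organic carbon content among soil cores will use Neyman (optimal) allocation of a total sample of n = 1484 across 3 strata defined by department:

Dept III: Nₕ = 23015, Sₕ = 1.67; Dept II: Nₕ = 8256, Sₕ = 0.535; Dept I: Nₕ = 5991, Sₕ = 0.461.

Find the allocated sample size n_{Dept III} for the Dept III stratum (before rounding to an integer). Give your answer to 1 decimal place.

1250.4

Neyman allocation: nₕ = n·NₕSₕ / Σⱼ NⱼSⱼ.
Σ NⱼSⱼ = 23015·1.67 + 8256·0.535 + 5991·0.461 = 45613.861.
n_{Dept III} = 1484·23015·1.67 / 45613.861 = 1250.4.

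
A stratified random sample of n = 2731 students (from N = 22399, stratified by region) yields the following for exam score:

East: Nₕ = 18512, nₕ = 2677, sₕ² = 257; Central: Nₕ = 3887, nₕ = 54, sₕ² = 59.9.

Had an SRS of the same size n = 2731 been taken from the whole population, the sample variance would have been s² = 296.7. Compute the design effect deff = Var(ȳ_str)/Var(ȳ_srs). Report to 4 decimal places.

Var(ȳ_str) = Σ Wₕ²(1−fₕ)sₕ²/nₕ with Wₕ = Nₕ/22399:
  East: (18512/22399)²·(1−2677/18512)·257/2677 = 0.056091739
  Central: (3887/22399)²·(1−54/3887)·59.9/54 = 0.032940422
  → Var(ȳ_str) = 0.089032161.
Var(ȳ_srs) = (1 − 2731/22399)·296.7/2731 = 0.095395396.
deff = 0.089032161 / 0.095395396 = 0.9333.

0.9333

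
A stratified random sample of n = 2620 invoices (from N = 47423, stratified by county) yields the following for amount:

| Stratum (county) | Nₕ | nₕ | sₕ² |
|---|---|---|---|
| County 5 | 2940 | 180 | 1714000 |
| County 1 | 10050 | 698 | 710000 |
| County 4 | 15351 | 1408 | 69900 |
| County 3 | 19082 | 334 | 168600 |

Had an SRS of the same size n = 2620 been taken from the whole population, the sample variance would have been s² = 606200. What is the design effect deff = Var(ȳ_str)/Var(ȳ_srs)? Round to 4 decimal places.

Var(ȳ_str) = Σ Wₕ²(1−fₕ)sₕ²/nₕ with Wₕ = Nₕ/47423:
  County 5: (2940/47423)²·(1−180/2940)·1714000/180 = 34.357114
  County 1: (10050/47423)²·(1−698/10050)·710000/698 = 42.510424
  County 4: (15351/47423)²·(1−1408/15351)·69900/1408 = 4.7248646
  County 3: (19082/47423)²·(1−334/19082)·168600/334 = 80.299324
  → Var(ȳ_str) = 161.89173.
Var(ȳ_srs) = (1 − 2620/47423)·606200/2620 = 218.59122.
deff = 161.89173 / 218.59122 = 0.7406.

0.7406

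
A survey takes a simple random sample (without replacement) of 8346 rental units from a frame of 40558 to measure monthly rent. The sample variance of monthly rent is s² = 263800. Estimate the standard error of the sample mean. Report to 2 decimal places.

Under SRS without replacement, Var(ȳ) = (1 − f)·s²/n with f = n/N = 8346/40558 = 0.20577938.
Var(ȳ) = (1 − 0.20577938)·263800/8346 = 0.79422062·31.607956 = 25.10369.
SE(ȳ) = √(25.10369) = 5.01.

5.01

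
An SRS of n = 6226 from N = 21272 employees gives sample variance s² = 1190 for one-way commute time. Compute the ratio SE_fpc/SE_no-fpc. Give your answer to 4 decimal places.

f = n/N = 6226/21272 = 0.29268522.
SE_no-fpc = √(s²/n) = 0.43718869; SE_fpc = √((1−f)s²/n) = 0.36768447.
Ratio = √(1−f) = 0.84102008.

0.8410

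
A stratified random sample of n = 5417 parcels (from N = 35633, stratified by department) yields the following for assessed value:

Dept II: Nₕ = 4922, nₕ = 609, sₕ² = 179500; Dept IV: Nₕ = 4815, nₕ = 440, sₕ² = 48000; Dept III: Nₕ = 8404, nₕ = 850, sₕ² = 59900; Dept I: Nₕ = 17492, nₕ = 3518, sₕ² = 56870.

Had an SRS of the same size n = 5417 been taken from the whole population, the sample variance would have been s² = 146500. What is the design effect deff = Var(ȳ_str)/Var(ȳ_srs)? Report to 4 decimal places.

0.5831

Var(ȳ_str) = Σ Wₕ²(1−fₕ)sₕ²/nₕ with Wₕ = Nₕ/35633:
  Dept II: (4922/35633)²·(1−609/4922)·179500/609 = 4.9279178
  Dept IV: (4815/35633)²·(1−440/4815)·48000/440 = 1.8099148
  Dept III: (8404/35633)²·(1−850/8404)·59900/850 = 3.523434
  Dept I: (17492/35633)²·(1−3518/17492)·56870/3518 = 3.1120232
  → Var(ȳ_str) = 13.37329.
Var(ȳ_srs) = (1 − 5417/35633)·146500/5417 = 22.933132.
deff = 13.37329 / 22.933132 = 0.5831.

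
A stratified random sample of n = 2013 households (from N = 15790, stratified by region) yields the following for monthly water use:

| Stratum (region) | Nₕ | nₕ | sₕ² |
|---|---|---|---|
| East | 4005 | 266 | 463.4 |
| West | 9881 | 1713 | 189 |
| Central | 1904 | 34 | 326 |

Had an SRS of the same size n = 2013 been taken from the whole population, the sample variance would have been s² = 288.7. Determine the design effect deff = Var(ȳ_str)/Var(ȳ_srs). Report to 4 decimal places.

Var(ȳ_str) = Σ Wₕ²(1−fₕ)sₕ²/nₕ with Wₕ = Nₕ/15790:
  East: (4005/15790)²·(1−266/4005)·463.4/266 = 0.10463287
  West: (9881/15790)²·(1−1713/9881)·189/1713 = 0.035715506
  Central: (1904/15790)²·(1−34/1904)·326/34 = 0.13692507
  → Var(ȳ_str) = 0.27727345.
Var(ȳ_srs) = (1 − 2013/15790)·288.7/2013 = 0.12513406.
deff = 0.27727345 / 0.12513406 = 2.2158.

2.2158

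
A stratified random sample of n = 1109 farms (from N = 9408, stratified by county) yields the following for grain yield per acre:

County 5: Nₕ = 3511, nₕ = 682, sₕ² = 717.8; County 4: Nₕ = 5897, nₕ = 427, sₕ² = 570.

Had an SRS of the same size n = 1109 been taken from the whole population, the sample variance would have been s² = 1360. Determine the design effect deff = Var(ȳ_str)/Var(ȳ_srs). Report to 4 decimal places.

Var(ȳ_str) = Σ Wₕ²(1−fₕ)sₕ²/nₕ with Wₕ = Nₕ/9408:
  County 5: (3511/9408)²·(1−682/3511)·717.8/682 = 0.11811043
  County 4: (5897/9408)²·(1−427/5897)·570/427 = 0.48648653
  → Var(ȳ_str) = 0.60459696.
Var(ȳ_srs) = (1 − 1109/9408)·1360/1109 = 1.0817722.
deff = 0.60459696 / 1.0817722 = 0.5589.

0.5589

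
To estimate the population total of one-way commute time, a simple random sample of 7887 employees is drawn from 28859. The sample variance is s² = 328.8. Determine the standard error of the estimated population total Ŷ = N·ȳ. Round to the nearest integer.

5023

Var(Ŷ) = N²·Var(ȳ) = N²·(1 − n/N)·s²/n.
f = 7887/28859 = 0.27329429; Var(ȳ) = 0.72670571·328.8/7887 = 0.030295529.
Var(Ŷ) = 28859² · 0.030295529 = 2.5231385 × 10^7.
SE(Ŷ) = √(2.5231385 × 10^7) = 5023.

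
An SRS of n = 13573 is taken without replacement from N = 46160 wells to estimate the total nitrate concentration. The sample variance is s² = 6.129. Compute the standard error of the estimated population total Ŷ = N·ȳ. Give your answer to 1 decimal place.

824.2

Var(Ŷ) = N²·Var(ȳ) = N²·(1 − n/N)·s²/n.
f = 13573/46160 = 0.29404246; Var(ȳ) = 0.70595754·6.129/13573 = 3.1878094 × 10^-4.
Var(Ŷ) = 46160² · (3.1878094 × 10^-4) = 679241.09.
SE(Ŷ) = √(679241.09) = 824.2.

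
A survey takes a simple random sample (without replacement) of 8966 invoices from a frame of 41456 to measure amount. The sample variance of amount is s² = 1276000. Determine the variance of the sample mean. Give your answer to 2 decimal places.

111.54

Under SRS without replacement, Var(ȳ) = (1 − f)·s²/n with f = n/N = 8966/41456 = 0.21627750.
Var(ȳ) = (1 − 0.21627750)·1276000/8966 = 0.78372250·142.31541 = 111.53579.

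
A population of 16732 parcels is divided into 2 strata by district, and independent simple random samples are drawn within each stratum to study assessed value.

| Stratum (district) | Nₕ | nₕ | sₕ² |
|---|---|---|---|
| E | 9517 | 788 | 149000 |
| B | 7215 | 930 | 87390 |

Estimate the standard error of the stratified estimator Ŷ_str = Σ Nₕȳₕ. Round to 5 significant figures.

141310

Var(Ŷ_str) = Σₕ Nₕ²(1 − fₕ)sₕ²/nₕ.
E: 9517²·(1 − 788/9517)·149000/788 = 1.5708135 × 10^10.
B: 7215²·(1 − 930/7215)·87390/930 = 4.2610871 × 10^9.
Sum = 1.9969222 × 10^10.
SE = √(1.9969222 × 10^10) = 141310.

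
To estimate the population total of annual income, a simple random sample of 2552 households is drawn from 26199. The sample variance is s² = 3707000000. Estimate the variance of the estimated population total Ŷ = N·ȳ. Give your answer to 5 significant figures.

8.9992 × 10^14

Var(Ŷ) = N²·Var(ȳ) = N²·(1 − n/N)·s²/n.
f = 2552/26199 = 0.09740830; Var(ȳ) = 0.90259170·3707000000/2552 = 1.3110923 × 10^6.
Var(Ŷ) = 26199² · (1.3110923 × 10^6) = 8.999175 × 10^14.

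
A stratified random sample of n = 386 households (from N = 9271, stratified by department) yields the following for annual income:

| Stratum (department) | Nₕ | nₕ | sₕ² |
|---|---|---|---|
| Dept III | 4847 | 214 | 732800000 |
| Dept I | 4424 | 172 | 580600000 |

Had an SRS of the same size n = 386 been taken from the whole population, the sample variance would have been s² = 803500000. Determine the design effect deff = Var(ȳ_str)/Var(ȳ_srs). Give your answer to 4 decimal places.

Var(ȳ_str) = Σ Wₕ²(1−fₕ)sₕ²/nₕ with Wₕ = Nₕ/9271:
  Dept III: (4847/9271)²·(1−214/4847)·732800000/214 = 894651.4
  Dept I: (4424/9271)²·(1−172/4424)·580600000/172 = 738760.72
  → Var(ȳ_str) = 1.6334121 × 10^6.
Var(ȳ_srs) = (1 − 386/9271)·803500000/386 = 1.9949381 × 10^6.
deff = (1.6334121 × 10^6) / (1.9949381 × 10^6) = 0.8188.

0.8188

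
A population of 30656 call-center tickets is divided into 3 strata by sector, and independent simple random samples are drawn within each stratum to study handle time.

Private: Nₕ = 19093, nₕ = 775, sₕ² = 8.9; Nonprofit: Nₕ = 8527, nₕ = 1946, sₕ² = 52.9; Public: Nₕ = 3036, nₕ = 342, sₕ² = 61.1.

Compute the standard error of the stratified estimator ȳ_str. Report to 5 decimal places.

0.08632

Var(ȳ_str) = Σₕ Wₕ²(1 − fₕ)sₕ²/nₕ with Wₕ = Nₕ/N, N = 30656.
Private: Wₕ = 0.62281446; term = 0.62281446²·(1 − 0.04059079)·8.9/775 = 0.0042737544.
Nonprofit: Wₕ = 0.27815110; term = 0.27815110²·(1 − 0.22821625)·52.9/1946 = 0.0016231925.
Public: Wₕ = 0.09903445; term = 0.09903445²·(1 − 0.11264822)·61.1/342 = 0.0015548321.
Sum = 0.007451779.
SE = √(0.007451779) = 0.08632.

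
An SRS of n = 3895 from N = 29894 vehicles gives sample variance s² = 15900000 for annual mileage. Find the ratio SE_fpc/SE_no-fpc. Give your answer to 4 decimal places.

0.9326

f = n/N = 3895/29894 = 0.13029370.
SE_no-fpc = √(s²/n) = 63.891757; SE_fpc = √((1−f)s²/n) = 59.584203.
Ratio = √(1−f) = 0.93258045.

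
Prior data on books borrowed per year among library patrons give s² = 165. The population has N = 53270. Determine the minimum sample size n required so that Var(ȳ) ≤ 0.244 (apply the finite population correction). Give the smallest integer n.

668

Without fpc, n₀ = s²/D = 165/0.244 = 676.2295.
With fpc, (1 − n/N)·s²/n ≤ D requires n ≥ n₀/(1 + n₀/N) = 676.2295/(1 + 676.2295/53270) = 667.7528.
Rounding up, n = 668.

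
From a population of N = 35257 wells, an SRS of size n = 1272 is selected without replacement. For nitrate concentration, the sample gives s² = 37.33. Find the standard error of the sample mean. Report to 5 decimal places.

Under SRS without replacement, Var(ȳ) = (1 − f)·s²/n with f = n/N = 1272/35257 = 0.03607794.
Var(ȳ) = (1 − 0.03607794)·37.33/1272 = 0.96392206·0.029347484 = 0.028288687.
SE(ȳ) = √(0.028288687) = 0.16819.

0.16819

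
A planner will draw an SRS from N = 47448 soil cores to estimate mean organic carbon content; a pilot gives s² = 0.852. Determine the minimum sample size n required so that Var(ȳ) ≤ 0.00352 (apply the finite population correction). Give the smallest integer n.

241

Without fpc, n₀ = s²/D = 0.852/0.00352 = 242.0455.
With fpc, (1 − n/N)·s²/n ≤ D requires n ≥ n₀/(1 + n₀/N) = 242.0455/(1 + 242.0455/47448) = 240.8170.
Rounding up, n = 241.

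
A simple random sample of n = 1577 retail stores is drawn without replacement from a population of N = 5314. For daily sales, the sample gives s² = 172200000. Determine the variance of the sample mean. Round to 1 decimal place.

76789.7

Under SRS without replacement, Var(ȳ) = (1 − f)·s²/n with f = n/N = 1577/5314 = 0.29676327.
Var(ȳ) = (1 − 0.29676327)·172200000/1577 = 0.70323673·109194.67 = 76789.705.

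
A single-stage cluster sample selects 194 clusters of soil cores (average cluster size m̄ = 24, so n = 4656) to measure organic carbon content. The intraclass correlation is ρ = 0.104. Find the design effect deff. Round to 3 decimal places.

deff = 1 + (24 − 1)·0.104 = 1 + 2.392 = 3.392.

3.392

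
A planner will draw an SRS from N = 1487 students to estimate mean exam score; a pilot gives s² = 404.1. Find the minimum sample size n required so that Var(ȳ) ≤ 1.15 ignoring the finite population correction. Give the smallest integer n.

352

Without fpc, n₀ = s²/D = 404.1/1.15 = 351.3913.
Rounding up, n = 352.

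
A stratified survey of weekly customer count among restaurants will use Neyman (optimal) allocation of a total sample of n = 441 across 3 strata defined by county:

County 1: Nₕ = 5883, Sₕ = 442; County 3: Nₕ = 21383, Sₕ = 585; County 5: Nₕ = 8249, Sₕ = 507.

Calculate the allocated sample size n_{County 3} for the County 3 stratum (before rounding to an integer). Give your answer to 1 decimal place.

Neyman allocation: nₕ = n·NₕSₕ / Σⱼ NⱼSⱼ.
Σ NⱼSⱼ = 5883·442 + 21383·585 + 8249·507 = 1.9291584 × 10^7.
n_{County 3} = 441·21383·585 / (1.9291584 × 10^7) = 286.0.

286.0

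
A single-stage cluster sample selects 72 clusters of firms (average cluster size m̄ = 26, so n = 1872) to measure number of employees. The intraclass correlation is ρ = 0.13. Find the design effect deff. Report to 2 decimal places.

4.25

deff = 1 + (26 − 1)·0.13 = 1 + 3.25 = 4.25.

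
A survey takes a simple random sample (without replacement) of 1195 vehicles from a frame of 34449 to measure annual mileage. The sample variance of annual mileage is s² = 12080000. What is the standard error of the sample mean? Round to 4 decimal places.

98.7832

Under SRS without replacement, Var(ȳ) = (1 − f)·s²/n with f = n/N = 1195/34449 = 0.03468896.
Var(ȳ) = (1 − 0.03468896)·12080000/1195 = 0.96531104·10108.787 = 9758.1233.
SE(ȳ) = √(9758.1233) = 98.7832.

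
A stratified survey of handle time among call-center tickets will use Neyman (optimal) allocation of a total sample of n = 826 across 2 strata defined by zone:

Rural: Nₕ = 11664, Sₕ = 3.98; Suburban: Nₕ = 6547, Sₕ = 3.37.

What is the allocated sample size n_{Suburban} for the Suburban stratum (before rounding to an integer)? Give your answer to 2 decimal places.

Neyman allocation: nₕ = n·NₕSₕ / Σⱼ NⱼSⱼ.
Σ NⱼSⱼ = 11664·3.98 + 6547·3.37 = 68486.11.
n_{Suburban} = 826·6547·3.37 / 68486.11 = 266.10.

266.10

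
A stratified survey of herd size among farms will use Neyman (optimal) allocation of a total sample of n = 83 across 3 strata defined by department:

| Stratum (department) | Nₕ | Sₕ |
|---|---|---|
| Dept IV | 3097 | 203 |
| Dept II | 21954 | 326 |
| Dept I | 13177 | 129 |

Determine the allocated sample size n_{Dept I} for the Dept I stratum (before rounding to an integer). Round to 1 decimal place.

Neyman allocation: nₕ = n·NₕSₕ / Σⱼ NⱼSⱼ.
Σ NⱼSⱼ = 3097·203 + 21954·326 + 13177·129 = 9.485528 × 10^6.
n_{Dept I} = 83·13177·129 / (9.485528 × 10^6) = 14.9.

14.9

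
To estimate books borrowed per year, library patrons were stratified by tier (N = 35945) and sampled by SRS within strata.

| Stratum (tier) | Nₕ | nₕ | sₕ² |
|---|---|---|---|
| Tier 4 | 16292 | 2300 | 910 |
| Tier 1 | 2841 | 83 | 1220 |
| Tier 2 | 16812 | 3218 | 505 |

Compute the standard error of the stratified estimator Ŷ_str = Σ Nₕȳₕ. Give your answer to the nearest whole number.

Var(Ŷ_str) = Σₕ Nₕ²(1 − fₕ)sₕ²/nₕ.
Tier 4: 16292²·(1 − 2300/16292)·910/2300 = 9.0191945 × 10^7.
Tier 1: 2841²·(1 − 83/2841)·1220/83 = 1.1517209 × 10^8.
Tier 2: 16812²·(1 − 3218/16812)·505/3218 = 3.5865095 × 10^7.
Sum = 2.4122913 × 10^8.
SE = √(2.4122913 × 10^8) = 15532.

15532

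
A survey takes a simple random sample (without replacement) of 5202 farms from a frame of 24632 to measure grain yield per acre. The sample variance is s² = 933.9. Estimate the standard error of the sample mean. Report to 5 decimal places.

0.37632

Under SRS without replacement, Var(ȳ) = (1 − f)·s²/n with f = n/N = 5202/24632 = 0.21118870.
Var(ȳ) = (1 − 0.21118870)·933.9/5202 = 0.78881130·0.1795271 = 0.14161301.
SE(ȳ) = √(0.14161301) = 0.37632.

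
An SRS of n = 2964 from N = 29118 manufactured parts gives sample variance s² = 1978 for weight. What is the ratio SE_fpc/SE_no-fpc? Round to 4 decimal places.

f = n/N = 2964/29118 = 0.10179271.
SE_no-fpc = √(s²/n) = 0.81690968; SE_fpc = √((1−f)s²/n) = 0.77421634.
Ratio = √(1−f) = 0.94773799.

0.9477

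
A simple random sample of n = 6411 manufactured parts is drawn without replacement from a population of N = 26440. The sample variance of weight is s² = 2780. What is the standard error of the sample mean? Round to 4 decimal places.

0.5731

Under SRS without replacement, Var(ȳ) = (1 − f)·s²/n with f = n/N = 6411/26440 = 0.24247352.
Var(ȳ) = (1 − 0.24247352)·2780/6411 = 0.75752648·0.4336297 = 0.32848598.
SE(ȳ) = √(0.32848598) = 0.5731.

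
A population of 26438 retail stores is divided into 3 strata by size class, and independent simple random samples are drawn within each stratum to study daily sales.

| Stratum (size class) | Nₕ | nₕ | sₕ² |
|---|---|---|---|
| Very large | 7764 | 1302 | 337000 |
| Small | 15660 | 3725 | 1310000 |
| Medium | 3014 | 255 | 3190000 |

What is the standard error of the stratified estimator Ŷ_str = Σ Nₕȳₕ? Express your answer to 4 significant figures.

Var(Ŷ_str) = Σₕ Nₕ²(1 − fₕ)sₕ²/nₕ.
Very large: 7764²·(1 − 1302/7764)·337000/1302 = 1.298588 × 10^10.
Small: 15660²·(1 − 3725/15660)·1310000/3725 = 6.5729329 × 10^10.
Medium: 3014²·(1 − 255/3014)·3190000/255 = 1.0402685 × 10^11.
Sum = 1.8274206 × 10^11.
SE = √(1.8274206 × 10^11) = 427500.

427500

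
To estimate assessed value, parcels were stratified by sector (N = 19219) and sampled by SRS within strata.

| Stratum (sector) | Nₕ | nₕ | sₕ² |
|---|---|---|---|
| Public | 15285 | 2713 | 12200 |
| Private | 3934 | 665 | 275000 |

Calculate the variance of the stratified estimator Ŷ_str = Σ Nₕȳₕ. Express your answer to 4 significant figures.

Var(Ŷ_str) = Σₕ Nₕ²(1 − fₕ)sₕ²/nₕ.
Public: 15285²·(1 − 2713/15285)·12200/2713 = 8.6413153 × 10^8.
Private: 3934²·(1 − 665/3934)·275000/665 = 5.3181468 × 10^9.
Sum = 6.1822783 × 10^9.

6.182 × 10^9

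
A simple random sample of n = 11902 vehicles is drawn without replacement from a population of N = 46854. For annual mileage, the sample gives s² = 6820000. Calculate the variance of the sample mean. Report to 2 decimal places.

427.45

Under SRS without replacement, Var(ȳ) = (1 − f)·s²/n with f = n/N = 11902/46854 = 0.25402314.
Var(ȳ) = (1 − 0.25402314)·6820000/11902 = 0.74597686·573.01294 = 427.4544.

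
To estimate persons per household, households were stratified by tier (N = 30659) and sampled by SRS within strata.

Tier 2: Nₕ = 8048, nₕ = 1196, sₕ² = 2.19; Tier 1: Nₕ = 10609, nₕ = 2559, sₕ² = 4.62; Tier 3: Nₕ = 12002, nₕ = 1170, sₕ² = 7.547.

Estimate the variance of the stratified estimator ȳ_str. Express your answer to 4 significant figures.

Var(ȳ_str) = Σₕ Wₕ²(1 − fₕ)sₕ²/nₕ with Wₕ = Nₕ/N, N = 30659.
Tier 2: Wₕ = 0.26250041; term = 0.26250041²·(1 − 0.14860835)·2.19/1196 = 1.0742424 × 10^-4.
Tier 1: Wₕ = 0.34603216; term = 0.34603216²·(1 − 0.24121029)·4.62/2559 = 1.6403104 × 10^-4.
Tier 3: Wₕ = 0.39146743; term = 0.39146743²·(1 − 0.09748375)·7.547/1170 = 8.9214366 × 10^-4.
Sum = 0.0011635989.

0.001164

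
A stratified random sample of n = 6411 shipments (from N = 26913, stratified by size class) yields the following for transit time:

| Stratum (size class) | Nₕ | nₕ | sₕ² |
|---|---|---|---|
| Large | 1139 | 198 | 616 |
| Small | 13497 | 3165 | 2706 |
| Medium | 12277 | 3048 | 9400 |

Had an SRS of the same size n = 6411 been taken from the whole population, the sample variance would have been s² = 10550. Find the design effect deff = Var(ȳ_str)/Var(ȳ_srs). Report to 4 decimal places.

0.5198

Var(ȳ_str) = Σ Wₕ²(1−fₕ)sₕ²/nₕ with Wₕ = Nₕ/26913:
  Large: (1139/26913)²·(1−198/1139)·616/198 = 0.0046036749
  Small: (13497/26913)²·(1−3165/13497)·2706/3165 = 0.16460821
  Medium: (12277/26913)²·(1−3048/12277)·9400/3048 = 0.4824314
  → Var(ȳ_str) = 0.65164328.
Var(ȳ_srs) = (1 − 6411/26913)·10550/6411 = 1.2536052.
deff = 0.65164328 / 1.2536052 = 0.5198.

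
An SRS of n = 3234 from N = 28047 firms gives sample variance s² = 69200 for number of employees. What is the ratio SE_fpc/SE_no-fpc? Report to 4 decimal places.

0.9406

f = n/N = 3234/28047 = 0.11530645.
SE_no-fpc = √(s²/n) = 4.6257594; SE_fpc = √((1−f)s²/n) = 4.3509037.
Ratio = √(1−f) = 0.94058150.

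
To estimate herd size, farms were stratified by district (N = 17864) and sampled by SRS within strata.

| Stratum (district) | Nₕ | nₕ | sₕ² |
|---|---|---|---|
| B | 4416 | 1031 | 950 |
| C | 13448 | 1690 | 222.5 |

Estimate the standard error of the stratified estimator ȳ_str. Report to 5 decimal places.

Var(ȳ_str) = Σₕ Wₕ²(1 − fₕ)sₕ²/nₕ with Wₕ = Nₕ/N, N = 17864.
B: Wₕ = 0.24720107; term = 0.24720107²·(1 − 0.23346920)·950/1031 = 0.043161374.
C: Wₕ = 0.75279893; term = 0.75279893²·(1 − 0.12566924)·222.5/1690 = 0.065234456.
Sum = 0.10839583.
SE = √(0.10839583) = 0.32924.

0.32924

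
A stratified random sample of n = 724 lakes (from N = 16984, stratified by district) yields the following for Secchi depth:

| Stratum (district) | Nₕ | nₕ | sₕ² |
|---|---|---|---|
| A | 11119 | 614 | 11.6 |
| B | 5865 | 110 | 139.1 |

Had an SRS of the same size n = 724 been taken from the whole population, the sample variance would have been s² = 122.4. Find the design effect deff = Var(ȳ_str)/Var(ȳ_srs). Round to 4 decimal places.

Var(ȳ_str) = Σ Wₕ²(1−fₕ)sₕ²/nₕ with Wₕ = Nₕ/16984:
  A: (11119/16984)²·(1−614/11119)·11.6/614 = 0.0076501763
  B: (5865/16984)²·(1−110/5865)·139.1/110 = 0.14796801
  → Var(ȳ_str) = 0.15561819.
Var(ȳ_srs) = (1 − 724/16984)·122.4/724 = 0.16185399.
deff = 0.15561819 / 0.16185399 = 0.9615.

0.9615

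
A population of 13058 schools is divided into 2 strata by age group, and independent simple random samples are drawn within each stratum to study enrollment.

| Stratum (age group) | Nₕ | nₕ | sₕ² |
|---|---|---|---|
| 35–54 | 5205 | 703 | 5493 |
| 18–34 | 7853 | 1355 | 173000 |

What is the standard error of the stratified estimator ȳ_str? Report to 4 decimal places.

6.2676

Var(ȳ_str) = Σₕ Wₕ²(1 − fₕ)sₕ²/nₕ with Wₕ = Nₕ/N, N = 13058.
35–54: Wₕ = 0.39860622; term = 0.39860622²·(1 − 0.13506244)·5493/703 = 1.0738093.
18–34: Wₕ = 0.60139378; term = 0.60139378²·(1 − 0.17254552)·173000/1355 = 38.209274.
Sum = 39.283083.
SE = √(39.283083) = 6.2676.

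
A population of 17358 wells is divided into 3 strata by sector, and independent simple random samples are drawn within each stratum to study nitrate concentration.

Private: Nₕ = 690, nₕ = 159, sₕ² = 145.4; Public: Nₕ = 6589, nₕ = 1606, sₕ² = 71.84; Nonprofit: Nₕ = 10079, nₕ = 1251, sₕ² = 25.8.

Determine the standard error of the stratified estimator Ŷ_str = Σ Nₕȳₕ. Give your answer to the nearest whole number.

Var(Ŷ_str) = Σₕ Nₕ²(1 − fₕ)sₕ²/nₕ.
Private: 690²·(1 − 159/690)·145.4/159 = 335050.98.
Public: 6589²·(1 − 1606/6589)·71.84/1606 = 1.4686935 × 10^6.
Nonprofit: 10079²·(1 − 1251/10079)·25.8/1251 = 1.8350258 × 10^6.
Sum = 3.6387703 × 10^6.
SE = √(3.6387703 × 10^6) = 1908.

1908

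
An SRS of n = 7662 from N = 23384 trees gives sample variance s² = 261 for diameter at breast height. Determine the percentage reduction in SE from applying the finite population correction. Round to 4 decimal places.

18.0037

f = n/N = 7662/23384 = 0.32765994.
SE_no-fpc = √(s²/n) = 0.18456493; SE_fpc = √((1−f)s²/n) = 0.1513365.
Ratio = √(1−f) = 0.81996345. Reduction = 100·(1 − 0.81996345) = 18.0037%.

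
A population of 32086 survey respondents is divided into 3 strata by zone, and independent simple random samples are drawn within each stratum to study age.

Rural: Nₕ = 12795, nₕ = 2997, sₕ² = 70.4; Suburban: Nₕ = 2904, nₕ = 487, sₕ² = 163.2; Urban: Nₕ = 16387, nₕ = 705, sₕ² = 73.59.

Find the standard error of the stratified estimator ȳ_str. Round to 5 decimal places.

Var(ȳ_str) = Σₕ Wₕ²(1 − fₕ)sₕ²/nₕ with Wₕ = Nₕ/N, N = 32086.
Rural: Wₕ = 0.39877205; term = 0.39877205²·(1 − 0.23423212)·70.4/2997 = 0.0028604376.
Suburban: Wₕ = 0.09050676; term = 0.09050676²·(1 − 0.16769972)·163.2/487 = 0.0022847217.
Urban: Wₕ = 0.51072119; term = 0.51072119²·(1 − 0.04302191)·73.59/705 = 0.026055501.
Sum = 0.03120066.
SE = √(0.03120066) = 0.17664.

0.17664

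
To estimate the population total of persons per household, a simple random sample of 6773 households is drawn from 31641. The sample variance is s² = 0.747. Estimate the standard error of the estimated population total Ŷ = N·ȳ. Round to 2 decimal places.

Var(Ŷ) = N²·Var(ȳ) = N²·(1 − n/N)·s²/n.
f = 6773/31641 = 0.21405771; Var(ȳ) = 0.78594229·0.747/6773 = 8.6682252 × 10^-5.
Var(Ŷ) = 31641² · (8.6682252 × 10^-5) = 86782.186.
SE(Ŷ) = √(86782.186) = 294.59.

294.59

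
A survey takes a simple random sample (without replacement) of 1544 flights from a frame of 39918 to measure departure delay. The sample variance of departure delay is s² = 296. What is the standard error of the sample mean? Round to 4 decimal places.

Under SRS without replacement, Var(ȳ) = (1 − f)·s²/n with f = n/N = 1544/39918 = 0.03867929.
Var(ȳ) = (1 − 0.03867929)·296/1544 = 0.96132071·0.19170984 = 0.18429464.
SE(ȳ) = √(0.18429464) = 0.4293.

0.4293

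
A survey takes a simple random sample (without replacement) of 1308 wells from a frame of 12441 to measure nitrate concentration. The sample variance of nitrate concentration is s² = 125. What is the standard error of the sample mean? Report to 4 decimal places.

0.2924

Under SRS without replacement, Var(ȳ) = (1 − f)·s²/n with f = n/N = 1308/12441 = 0.10513624.
Var(ȳ) = (1 − 0.10513624)·125/1308 = 0.89486376·0.095565749 = 0.085518325.
SE(ȳ) = √(0.085518325) = 0.2924.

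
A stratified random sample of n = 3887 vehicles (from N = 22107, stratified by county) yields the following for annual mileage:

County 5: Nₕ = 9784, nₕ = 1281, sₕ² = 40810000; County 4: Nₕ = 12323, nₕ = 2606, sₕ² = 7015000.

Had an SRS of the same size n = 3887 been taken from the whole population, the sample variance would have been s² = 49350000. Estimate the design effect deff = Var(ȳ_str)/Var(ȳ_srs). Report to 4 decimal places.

0.5813

Var(ȳ_str) = Σ Wₕ²(1−fₕ)sₕ²/nₕ with Wₕ = Nₕ/22107:
  County 5: (9784/22107)²·(1−1281/9784)·40810000/1281 = 5423.0857
  County 4: (12323/22107)²·(1−2606/12323)·7015000/2606 = 659.54175
  → Var(ȳ_str) = 6082.6275.
Var(ȳ_srs) = (1 − 3887/22107)·49350000/3887 = 10463.842.
deff = 6082.6275 / 10463.842 = 0.5813.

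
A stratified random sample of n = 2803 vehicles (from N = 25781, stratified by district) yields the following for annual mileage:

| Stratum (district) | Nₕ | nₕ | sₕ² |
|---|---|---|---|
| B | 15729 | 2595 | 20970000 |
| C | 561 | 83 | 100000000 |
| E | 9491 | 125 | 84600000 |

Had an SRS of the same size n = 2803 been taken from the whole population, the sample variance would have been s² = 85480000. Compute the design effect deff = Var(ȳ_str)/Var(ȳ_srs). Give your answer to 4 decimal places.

Var(ȳ_str) = Σ Wₕ²(1−fₕ)sₕ²/nₕ with Wₕ = Nₕ/25781:
  B: (15729/25781)²·(1−2595/15729)·20970000/2595 = 2511.6532
  C: (561/25781)²·(1−83/561)·100000000/83 = 486.08604
  E: (9491/25781)²·(1−125/9491)·84600000/125 = 90516.335
  → Var(ȳ_str) = 93514.074.
Var(ȳ_srs) = (1 − 2803/25781)·85480000/2803 = 27180.277.
deff = 93514.074 / 27180.277 = 3.4405.

3.4405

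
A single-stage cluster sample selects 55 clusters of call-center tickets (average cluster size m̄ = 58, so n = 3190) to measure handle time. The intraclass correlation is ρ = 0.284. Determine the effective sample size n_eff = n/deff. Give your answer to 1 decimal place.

185.6

deff = 1 + (58 − 1)·0.284 = 1 + 16.188 = 17.188.
n_eff = 3190 / 17.188 = 185.6.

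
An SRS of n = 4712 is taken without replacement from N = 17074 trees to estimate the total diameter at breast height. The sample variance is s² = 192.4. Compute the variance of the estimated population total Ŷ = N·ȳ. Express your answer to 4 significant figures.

8.618 × 10^6

Var(Ŷ) = N²·Var(ȳ) = N²·(1 − n/N)·s²/n.
f = 4712/17074 = 0.27597517; Var(ȳ) = 0.72402483·192.4/4712 = 0.029563323.
Var(Ŷ) = 17074² · 0.029563323 = 8.6183436 × 10^6.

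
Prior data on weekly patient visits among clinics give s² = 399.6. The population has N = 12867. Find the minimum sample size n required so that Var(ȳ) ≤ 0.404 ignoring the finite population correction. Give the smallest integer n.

990

Without fpc, n₀ = s²/D = 399.6/0.404 = 989.1089.
Rounding up, n = 990.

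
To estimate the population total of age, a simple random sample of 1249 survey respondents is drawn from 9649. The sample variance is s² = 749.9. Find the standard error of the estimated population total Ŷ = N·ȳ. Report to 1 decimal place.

Var(Ŷ) = N²·Var(ȳ) = N²·(1 − n/N)·s²/n.
f = 1249/9649 = 0.12944347; Var(ȳ) = 0.87055653·749.9/1249 = 0.52268242.
Var(Ŷ) = 9649² · 0.52268242 = 4.8663406 × 10^7.
SE(Ŷ) = √(4.8663406 × 10^7) = 6975.9.

6975.9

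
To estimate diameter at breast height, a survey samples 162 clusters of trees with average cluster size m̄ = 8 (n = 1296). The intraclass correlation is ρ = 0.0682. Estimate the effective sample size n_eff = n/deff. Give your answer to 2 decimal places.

877.22

deff = 1 + (8 − 1)·0.0682 = 1 + 0.4774 = 1.4774.
n_eff = 1296 / 1.4774 = 877.22.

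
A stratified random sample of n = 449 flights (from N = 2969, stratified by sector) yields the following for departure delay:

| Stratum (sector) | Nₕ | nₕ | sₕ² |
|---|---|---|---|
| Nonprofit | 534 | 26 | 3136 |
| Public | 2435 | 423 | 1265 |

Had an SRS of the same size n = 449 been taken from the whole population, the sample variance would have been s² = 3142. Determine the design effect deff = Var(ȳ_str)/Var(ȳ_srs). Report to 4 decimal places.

0.9048

Var(ȳ_str) = Σ Wₕ²(1−fₕ)sₕ²/nₕ with Wₕ = Nₕ/2969:
  Nonprofit: (534/2969)²·(1−26/534)·3136/26 = 3.7118232
  Public: (2435/2969)²·(1−423/2435)·1265/423 = 1.6620983
  → Var(ȳ_str) = 5.3739215.
Var(ȳ_srs) = (1 − 449/2969)·3142/449 = 5.9395041.
deff = 5.3739215 / 5.9395041 = 0.9048.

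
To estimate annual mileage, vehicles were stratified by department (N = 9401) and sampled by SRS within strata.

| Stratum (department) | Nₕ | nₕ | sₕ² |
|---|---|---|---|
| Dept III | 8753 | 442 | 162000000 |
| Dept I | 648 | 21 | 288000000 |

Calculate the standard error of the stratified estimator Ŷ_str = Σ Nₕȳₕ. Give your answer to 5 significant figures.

Var(Ŷ_str) = Σₕ Nₕ²(1 − fₕ)sₕ²/nₕ.
Dept III: 8753²·(1 − 442/8753)·162000000/442 = 2.6662628 × 10^13.
Dept I: 648²·(1 − 21/648)·288000000/21 = 5.5720594 × 10^12.
Sum = 3.2234687 × 10^13.
SE = √(3.2234687 × 10^13) = 5.6776 × 10^6.

5.6776 × 10^6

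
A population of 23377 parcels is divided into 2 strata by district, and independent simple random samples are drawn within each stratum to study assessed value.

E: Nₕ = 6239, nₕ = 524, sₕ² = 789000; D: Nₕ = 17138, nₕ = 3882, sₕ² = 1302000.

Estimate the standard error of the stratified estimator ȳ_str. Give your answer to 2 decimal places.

15.42

Var(ȳ_str) = Σₕ Wₕ²(1 − fₕ)sₕ²/nₕ with Wₕ = Nₕ/N, N = 23377.
E: Wₕ = 0.26688626; term = 0.26688626²·(1 − 0.08398782)·789000/524 = 98.242495.
D: Wₕ = 0.73311374; term = 0.73311374²·(1 − 0.22651418)·1302000/3882 = 139.42817.
Sum = 237.67067.
SE = √(237.67067) = 15.42.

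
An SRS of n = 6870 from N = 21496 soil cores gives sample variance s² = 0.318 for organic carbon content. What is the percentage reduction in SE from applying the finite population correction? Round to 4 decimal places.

17.5133

f = n/N = 6870/21496 = 0.31959434.
SE_no-fpc = √(s²/n) = 0.0068035439; SE_fpc = √((1−f)s²/n) = 0.0056120192.
Ratio = √(1−f) = 0.82486705. Reduction = 100·(1 − 0.82486705) = 17.5133%.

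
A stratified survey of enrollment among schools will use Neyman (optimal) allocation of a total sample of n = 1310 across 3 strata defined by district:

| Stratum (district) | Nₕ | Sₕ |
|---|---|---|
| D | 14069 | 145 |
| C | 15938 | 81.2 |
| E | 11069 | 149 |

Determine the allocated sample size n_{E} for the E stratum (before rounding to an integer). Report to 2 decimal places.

Neyman allocation: nₕ = n·NₕSₕ / Σⱼ NⱼSⱼ.
Σ NⱼSⱼ = 14069·145 + 15938·81.2 + 11069·149 = 4.9834516 × 10^6.
n_{E} = 1310·11069·149 / (4.9834516 × 10^6) = 433.55.

433.55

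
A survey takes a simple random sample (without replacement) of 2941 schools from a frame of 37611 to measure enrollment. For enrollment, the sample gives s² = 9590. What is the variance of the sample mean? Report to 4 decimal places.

Under SRS without replacement, Var(ȳ) = (1 − f)·s²/n with f = n/N = 2941/37611 = 0.07819521.
Var(ȳ) = (1 − 0.07819521)·9590/2941 = 0.92180479·3.2607956 = 3.0058171.

3.0058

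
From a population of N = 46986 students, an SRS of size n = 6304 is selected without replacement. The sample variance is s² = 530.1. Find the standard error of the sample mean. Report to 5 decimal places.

0.26983

Under SRS without replacement, Var(ȳ) = (1 − f)·s²/n with f = n/N = 6304/46986 = 0.13416762.
Var(ȳ) = (1 − 0.13416762)·530.1/6304 = 0.86583238·0.084089467 = 0.072807383.
SE(ȳ) = √(0.072807383) = 0.26983.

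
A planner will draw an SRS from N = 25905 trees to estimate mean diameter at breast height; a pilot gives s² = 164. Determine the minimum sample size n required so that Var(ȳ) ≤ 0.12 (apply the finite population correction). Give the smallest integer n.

1299

Without fpc, n₀ = s²/D = 164/0.12 = 1366.6667.
With fpc, (1 − n/N)·s²/n ≤ D requires n ≥ n₀/(1 + n₀/N) = 1366.6667/(1 + 1366.6667/25905) = 1298.1788.
Rounding up, n = 1299.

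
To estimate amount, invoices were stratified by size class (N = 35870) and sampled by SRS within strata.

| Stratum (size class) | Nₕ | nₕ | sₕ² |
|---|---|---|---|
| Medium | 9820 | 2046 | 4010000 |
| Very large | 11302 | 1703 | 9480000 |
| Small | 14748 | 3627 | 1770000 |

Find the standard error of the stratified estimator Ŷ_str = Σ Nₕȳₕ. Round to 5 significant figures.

913000

Var(Ŷ_str) = Σₕ Nₕ²(1 − fₕ)sₕ²/nₕ.
Medium: 9820²·(1 − 2046/9820)·4010000/2046 = 1.4962176 × 10^11.
Very large: 11302²·(1 − 1703/11302)·9480000/1703 = 6.0391384 × 10^11.
Small: 14748²·(1 − 3627/14748)·1770000/3627 = 8.0039189 × 10^10.
Sum = 8.3357479 × 10^11.
SE = √(8.3357479 × 10^11) = 913000.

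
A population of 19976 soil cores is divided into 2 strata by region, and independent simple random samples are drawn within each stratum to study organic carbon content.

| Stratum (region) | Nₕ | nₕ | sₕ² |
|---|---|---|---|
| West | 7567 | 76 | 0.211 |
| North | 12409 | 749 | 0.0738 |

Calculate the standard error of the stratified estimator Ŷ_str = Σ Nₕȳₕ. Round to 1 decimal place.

Var(Ŷ_str) = Σₕ Nₕ²(1 − fₕ)sₕ²/nₕ.
West: 7567²·(1 − 76/7567)·0.211/76 = 157373.79.
North: 12409²·(1 − 749/12409)·0.0738/749 = 14256.4.
Sum = 171630.19.
SE = √(171630.19) = 414.3.

414.3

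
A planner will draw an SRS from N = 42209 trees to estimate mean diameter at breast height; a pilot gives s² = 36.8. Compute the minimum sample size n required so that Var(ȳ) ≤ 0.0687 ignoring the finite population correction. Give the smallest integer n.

536

Without fpc, n₀ = s²/D = 36.8/0.0687 = 535.6623.
Rounding up, n = 536.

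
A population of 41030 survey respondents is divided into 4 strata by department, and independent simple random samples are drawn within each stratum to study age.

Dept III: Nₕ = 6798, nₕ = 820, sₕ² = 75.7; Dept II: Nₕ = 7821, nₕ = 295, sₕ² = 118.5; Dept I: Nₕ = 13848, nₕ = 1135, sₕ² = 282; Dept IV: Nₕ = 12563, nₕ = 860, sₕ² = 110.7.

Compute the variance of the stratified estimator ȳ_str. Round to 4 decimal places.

Var(ȳ_str) = Σₕ Wₕ²(1 − fₕ)sₕ²/nₕ with Wₕ = Nₕ/N, N = 41030.
Dept III: Wₕ = 0.16568365; term = 0.16568365²·(1 − 0.12062371)·75.7/820 = 0.0022285176.
Dept II: Wₕ = 0.19061662; term = 0.19061662²·(1 − 0.03771896)·118.5/295 = 0.014044937.
Dept I: Wₕ = 0.33750914; term = 0.33750914²·(1 − 0.08196129)·282/1135 = 0.025982762.
Dept IV: Wₕ = 0.30619059; term = 0.30619059²·(1 − 0.06845499)·110.7/860 = 0.011241822.
Sum = 0.053498039.

0.0535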